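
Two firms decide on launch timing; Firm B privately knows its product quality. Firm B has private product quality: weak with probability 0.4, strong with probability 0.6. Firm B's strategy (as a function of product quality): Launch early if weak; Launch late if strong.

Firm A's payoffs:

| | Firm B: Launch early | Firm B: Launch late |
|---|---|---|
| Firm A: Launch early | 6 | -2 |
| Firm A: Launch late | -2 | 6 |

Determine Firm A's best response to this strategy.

Launch late

Compute Firm A's expected payoff for each action, taking the expectation over Firm B's type.
E[Launch early] = 0.4·(6) + 0.6·(-2) = 1.2
E[Launch late] = 0.4·(-2) + 0.6·(6) = 2.8
Best response: Launch late (2.8 is the largest).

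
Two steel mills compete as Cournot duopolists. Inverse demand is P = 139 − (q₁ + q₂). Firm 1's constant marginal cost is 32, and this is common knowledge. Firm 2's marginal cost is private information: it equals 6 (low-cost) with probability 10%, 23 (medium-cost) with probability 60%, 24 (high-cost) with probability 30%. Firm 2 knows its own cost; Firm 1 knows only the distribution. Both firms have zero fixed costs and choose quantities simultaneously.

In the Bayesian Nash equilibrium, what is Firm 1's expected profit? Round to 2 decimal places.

Type-c best response for Firm 2: q₂(c) = (139 − c)/2 − q₁/2.
Firm 1 maximizes expected profit; its first-order condition is 139 − 2q₁ − E[q₂] − 32 = 0.
Substituting E[q₂] and solving: E[c₂] = 21.6, so q₁ = (139 − 2·32 + 21.6)/3 = 32.2.
E[P] = 139 − (q₁ + E[q₂]) = 64.2; Firm 1's expected profit = (E[P] − 32)·q₁ = (64.2 − 32)·32.2 = 1036.84.

1036.84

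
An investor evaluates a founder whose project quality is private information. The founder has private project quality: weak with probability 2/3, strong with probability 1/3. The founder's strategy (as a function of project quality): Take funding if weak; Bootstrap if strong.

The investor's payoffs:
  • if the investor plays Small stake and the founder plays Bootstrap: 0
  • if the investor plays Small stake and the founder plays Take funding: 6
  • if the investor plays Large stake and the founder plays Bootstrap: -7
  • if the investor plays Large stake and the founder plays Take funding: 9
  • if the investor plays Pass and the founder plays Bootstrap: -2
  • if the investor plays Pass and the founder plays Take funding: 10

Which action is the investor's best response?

Pass

E[Small stake] = 2/3·(6) + 1/3·(0) = 4
E[Large stake] = 2/3·(9) + 1/3·(-7) = 11/3
E[Pass] = 2/3·(10) + 1/3·(-2) = 6
Best response: Pass (6 is the largest).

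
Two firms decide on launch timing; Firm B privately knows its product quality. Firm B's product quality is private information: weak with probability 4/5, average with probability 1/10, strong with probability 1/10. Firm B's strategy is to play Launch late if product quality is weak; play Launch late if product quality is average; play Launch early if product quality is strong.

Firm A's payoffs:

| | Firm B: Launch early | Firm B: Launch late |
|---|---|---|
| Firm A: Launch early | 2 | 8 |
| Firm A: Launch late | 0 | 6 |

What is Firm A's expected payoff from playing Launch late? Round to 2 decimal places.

5.40

E[Launch late] = 4/5·6 + 1/10·6 + 1/10·0 = 24/5 + 3/5 + 0 = 27/5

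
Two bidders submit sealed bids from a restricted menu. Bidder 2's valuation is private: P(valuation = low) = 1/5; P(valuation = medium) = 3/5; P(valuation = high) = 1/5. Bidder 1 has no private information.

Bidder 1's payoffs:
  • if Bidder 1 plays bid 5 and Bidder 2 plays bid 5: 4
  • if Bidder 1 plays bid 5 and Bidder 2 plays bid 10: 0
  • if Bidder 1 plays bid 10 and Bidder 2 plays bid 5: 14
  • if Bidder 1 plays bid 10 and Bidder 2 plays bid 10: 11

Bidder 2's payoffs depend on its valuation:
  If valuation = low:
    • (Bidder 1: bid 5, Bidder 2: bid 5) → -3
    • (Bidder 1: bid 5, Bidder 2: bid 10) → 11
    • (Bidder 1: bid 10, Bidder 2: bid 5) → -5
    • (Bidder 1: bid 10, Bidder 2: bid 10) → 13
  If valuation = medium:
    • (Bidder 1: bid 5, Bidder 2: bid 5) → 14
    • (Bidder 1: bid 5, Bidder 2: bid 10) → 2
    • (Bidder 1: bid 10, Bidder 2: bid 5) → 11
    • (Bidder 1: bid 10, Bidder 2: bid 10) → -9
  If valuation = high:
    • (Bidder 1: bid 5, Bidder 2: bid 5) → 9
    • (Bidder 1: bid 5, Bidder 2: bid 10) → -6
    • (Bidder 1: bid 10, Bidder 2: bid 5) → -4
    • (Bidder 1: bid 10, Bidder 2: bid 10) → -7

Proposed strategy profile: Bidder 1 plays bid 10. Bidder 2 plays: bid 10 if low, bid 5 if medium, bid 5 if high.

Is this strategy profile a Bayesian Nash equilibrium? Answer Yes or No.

Bidder 1 plays bid 10: E[bid 10] = 1/5·(11) + 3/5·(14) + 1/5·(14) = 67/5; E[bid 5] = 16/5. Best-responding. ✓
Bidder 2 (valuation low), facing bid 10: bid 5 gives -5, bid 10 gives 13. Proposed bid 10 is best. ✓
Bidder 2 (valuation medium), facing bid 10: bid 5 gives 11, bid 10 gives -9. Proposed bid 5 is best. ✓
Bidder 2 (valuation high), facing bid 10: bid 5 gives -4, bid 10 gives -7. Proposed bid 5 is best. ✓

Yes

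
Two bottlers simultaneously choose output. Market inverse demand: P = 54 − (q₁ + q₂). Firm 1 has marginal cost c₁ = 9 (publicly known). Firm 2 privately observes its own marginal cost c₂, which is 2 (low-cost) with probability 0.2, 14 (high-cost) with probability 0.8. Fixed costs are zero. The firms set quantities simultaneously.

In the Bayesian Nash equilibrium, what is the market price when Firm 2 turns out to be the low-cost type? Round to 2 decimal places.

Type-c best response for Firm 2: q₂(c) = (54 − c)/2 − q₁/2.
Firm 1 maximizes expected profit; its first-order condition is 54 − 2q₁ − E[q₂] − 9 = 0.
Substituting E[q₂] and solving: E[c₂] = 11.6, so q₁ = (54 − 2·9 + 11.6)/3 = 15.8667.
q₂(low-cost) = 18.0667, so P = 54 − (15.8667 + 18.0667) = 20.0667.

20.07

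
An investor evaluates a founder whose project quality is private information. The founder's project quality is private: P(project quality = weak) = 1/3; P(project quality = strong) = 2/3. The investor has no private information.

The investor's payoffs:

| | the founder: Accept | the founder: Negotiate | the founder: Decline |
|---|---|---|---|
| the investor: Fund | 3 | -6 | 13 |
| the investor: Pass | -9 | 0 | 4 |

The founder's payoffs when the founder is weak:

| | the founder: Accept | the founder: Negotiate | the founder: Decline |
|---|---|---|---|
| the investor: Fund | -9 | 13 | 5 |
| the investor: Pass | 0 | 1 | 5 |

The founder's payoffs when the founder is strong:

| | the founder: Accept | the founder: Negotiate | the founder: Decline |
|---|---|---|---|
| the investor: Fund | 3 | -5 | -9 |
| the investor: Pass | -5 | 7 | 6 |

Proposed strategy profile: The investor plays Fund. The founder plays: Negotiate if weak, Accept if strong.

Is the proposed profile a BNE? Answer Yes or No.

A profile is a BNE iff every type of every player is best-responding given beliefs about the other side.
The investor plays Fund: E[Fund] = 1/3·(-6) + 2/3·(3) = 0; E[Pass] = -6. Best-responding. ✓
The founder (project quality weak), facing Fund: Accept gives -9, Negotiate gives 13, Decline gives 5. Proposed Negotiate is best. ✓
The founder (project quality strong), facing Fund: Accept gives 3, Negotiate gives -5, Decline gives -9. Proposed Accept is best. ✓

Yes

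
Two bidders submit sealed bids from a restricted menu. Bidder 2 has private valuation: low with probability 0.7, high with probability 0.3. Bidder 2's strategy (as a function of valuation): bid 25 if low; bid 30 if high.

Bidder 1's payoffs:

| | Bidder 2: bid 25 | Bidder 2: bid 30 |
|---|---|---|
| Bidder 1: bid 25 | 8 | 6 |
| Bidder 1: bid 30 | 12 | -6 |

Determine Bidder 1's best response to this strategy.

E[bid 25] = 0.7·(8) + 0.3·(6) = 7.4
E[bid 30] = 0.7·(12) + 0.3·(-6) = 6.6
Best response: bid 25 (7.4 is the largest).

bid 25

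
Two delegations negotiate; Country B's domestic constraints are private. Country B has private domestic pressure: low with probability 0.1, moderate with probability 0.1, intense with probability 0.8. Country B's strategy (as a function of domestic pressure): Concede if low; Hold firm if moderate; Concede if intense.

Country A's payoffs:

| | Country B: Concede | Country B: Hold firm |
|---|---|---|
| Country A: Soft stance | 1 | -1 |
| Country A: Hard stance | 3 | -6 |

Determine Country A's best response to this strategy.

Hard stance

E[Soft stance] = 0.1·(1) + 0.1·(-1) + 0.8·(1) = 0.8
E[Hard stance] = 0.1·(3) + 0.1·(-6) + 0.8·(3) = 2.1
Best response: Hard stance (2.1 is the largest).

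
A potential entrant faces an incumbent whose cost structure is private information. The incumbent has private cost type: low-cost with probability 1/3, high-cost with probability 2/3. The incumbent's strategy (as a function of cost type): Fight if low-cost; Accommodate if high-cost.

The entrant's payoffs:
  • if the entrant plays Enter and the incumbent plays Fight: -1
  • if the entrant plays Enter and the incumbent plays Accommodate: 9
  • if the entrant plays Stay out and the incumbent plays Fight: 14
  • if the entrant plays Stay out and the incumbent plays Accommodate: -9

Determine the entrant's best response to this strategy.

Enter

E[Enter] = 1/3·(-1) + 2/3·(9) = 17/3
E[Stay out] = 1/3·(14) + 2/3·(-9) = -4/3
Best response: Enter (17/3 is the largest).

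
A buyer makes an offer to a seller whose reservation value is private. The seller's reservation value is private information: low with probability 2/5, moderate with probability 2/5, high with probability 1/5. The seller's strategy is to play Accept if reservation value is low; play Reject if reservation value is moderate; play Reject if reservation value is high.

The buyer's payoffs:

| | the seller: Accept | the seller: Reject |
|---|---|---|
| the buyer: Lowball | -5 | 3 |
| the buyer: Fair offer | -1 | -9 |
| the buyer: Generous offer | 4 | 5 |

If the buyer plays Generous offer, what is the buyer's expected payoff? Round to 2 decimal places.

4.60

E[Generous offer] = 2/5·4 + 2/5·5 + 1/5·5 = 8/5 + 2 + 1 = 23/5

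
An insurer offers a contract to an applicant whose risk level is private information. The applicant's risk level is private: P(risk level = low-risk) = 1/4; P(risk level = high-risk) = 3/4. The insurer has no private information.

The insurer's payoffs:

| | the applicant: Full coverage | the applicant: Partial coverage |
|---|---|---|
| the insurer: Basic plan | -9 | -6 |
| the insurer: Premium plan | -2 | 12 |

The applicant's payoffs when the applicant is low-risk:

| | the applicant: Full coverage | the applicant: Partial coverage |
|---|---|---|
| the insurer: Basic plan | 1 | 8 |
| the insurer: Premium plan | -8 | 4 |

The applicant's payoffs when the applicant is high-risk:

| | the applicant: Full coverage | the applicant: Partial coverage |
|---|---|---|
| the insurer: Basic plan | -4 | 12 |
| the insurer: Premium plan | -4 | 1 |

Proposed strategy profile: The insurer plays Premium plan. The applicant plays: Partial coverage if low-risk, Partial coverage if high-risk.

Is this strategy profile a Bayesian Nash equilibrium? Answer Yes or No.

Yes

A profile is a BNE iff every type of every player is best-responding given beliefs about the other side.
The insurer plays Premium plan: E[Premium plan] = 1/4·(12) + 3/4·(12) = 12; E[Basic plan] = -6. Best-responding. ✓
The applicant (risk level low-risk), facing Premium plan: Full coverage gives -8, Partial coverage gives 4. Proposed Partial coverage is best. ✓
The applicant (risk level high-risk), facing Premium plan: Full coverage gives -4, Partial coverage gives 1. Proposed Partial coverage is best. ✓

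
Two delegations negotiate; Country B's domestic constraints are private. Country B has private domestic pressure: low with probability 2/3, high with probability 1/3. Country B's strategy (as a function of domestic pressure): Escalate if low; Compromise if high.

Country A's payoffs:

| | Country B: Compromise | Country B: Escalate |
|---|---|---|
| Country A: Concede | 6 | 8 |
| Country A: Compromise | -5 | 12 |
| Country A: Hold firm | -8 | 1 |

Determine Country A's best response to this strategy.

Compute Country A's expected payoff for each action, taking the expectation over Country B's type.
E[Concede] = 2/3·(8) + 1/3·(6) = 22/3
E[Compromise] = 2/3·(12) + 1/3·(-5) = 19/3
E[Hold firm] = 2/3·(1) + 1/3·(-8) = -2
Best response: Concede (22/3 is the largest).

Concede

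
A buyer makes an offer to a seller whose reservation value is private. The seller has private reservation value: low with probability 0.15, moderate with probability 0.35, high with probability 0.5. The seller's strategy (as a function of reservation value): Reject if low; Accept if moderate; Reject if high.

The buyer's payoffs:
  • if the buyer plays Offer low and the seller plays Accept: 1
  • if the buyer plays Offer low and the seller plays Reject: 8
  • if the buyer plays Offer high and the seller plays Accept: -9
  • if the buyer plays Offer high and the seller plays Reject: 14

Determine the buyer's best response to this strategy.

Offer high

E[Offer low] = 0.15·(8) + 0.35·(1) + 0.5·(8) = 5.55
E[Offer high] = 0.15·(14) + 0.35·(-9) + 0.5·(14) = 5.95
Best response: Offer high (5.95 is the largest).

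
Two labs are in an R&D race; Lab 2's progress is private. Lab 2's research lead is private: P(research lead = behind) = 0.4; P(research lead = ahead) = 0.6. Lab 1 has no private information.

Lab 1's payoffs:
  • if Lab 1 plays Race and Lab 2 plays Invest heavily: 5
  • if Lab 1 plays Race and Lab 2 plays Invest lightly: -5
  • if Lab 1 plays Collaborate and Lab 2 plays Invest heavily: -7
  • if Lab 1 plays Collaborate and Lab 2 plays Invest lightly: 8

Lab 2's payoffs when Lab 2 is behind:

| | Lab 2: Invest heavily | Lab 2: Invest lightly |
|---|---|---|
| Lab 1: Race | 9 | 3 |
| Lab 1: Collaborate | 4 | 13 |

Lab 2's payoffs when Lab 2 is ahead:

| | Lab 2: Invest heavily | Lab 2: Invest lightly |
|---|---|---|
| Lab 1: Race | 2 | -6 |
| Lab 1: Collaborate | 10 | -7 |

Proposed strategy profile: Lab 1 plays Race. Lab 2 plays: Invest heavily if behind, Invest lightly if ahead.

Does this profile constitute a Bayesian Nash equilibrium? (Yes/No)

A profile is a BNE iff every type of every player is best-responding given beliefs about the other side.
Lab 1 plays Race: E[Race] = 0.4·(5) + 0.6·(-5) = -1; E[Collaborate] = 2. Not best-responding. ✗
Lab 2 (research lead behind), facing Race: Invest heavily gives 9, Invest lightly gives 3. Proposed Invest heavily is best. ✓
Lab 2 (research lead ahead), facing Race: Invest heavily gives 2, Invest lightly gives -6. Proposed Invest lightly is not best — profitable deviation exists. ✗

No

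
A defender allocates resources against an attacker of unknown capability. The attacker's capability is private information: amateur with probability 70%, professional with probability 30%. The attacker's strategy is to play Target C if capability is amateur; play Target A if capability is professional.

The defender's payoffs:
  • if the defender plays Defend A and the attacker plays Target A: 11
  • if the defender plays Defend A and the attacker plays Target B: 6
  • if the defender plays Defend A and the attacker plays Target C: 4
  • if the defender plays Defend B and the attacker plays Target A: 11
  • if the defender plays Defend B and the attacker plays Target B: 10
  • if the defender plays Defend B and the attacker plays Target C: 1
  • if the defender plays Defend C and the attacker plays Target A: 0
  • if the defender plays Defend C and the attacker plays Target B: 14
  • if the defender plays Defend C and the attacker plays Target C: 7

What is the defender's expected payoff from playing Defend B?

Take the expectation over the attacker's capability, weighting each type's action by its prior probability.
E[Defend B] = 0.7·1 + 0.3·11 = 0.7 + 3.3 = 4

4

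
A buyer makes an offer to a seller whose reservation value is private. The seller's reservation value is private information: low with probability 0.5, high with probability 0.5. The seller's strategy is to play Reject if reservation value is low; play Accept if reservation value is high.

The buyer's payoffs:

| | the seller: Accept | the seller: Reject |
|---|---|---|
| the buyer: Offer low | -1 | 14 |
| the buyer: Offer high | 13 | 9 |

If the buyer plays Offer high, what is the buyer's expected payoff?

11

E[Offer high] = 0.5·9 + 0.5·13 = 4.5 + 6.5 = 11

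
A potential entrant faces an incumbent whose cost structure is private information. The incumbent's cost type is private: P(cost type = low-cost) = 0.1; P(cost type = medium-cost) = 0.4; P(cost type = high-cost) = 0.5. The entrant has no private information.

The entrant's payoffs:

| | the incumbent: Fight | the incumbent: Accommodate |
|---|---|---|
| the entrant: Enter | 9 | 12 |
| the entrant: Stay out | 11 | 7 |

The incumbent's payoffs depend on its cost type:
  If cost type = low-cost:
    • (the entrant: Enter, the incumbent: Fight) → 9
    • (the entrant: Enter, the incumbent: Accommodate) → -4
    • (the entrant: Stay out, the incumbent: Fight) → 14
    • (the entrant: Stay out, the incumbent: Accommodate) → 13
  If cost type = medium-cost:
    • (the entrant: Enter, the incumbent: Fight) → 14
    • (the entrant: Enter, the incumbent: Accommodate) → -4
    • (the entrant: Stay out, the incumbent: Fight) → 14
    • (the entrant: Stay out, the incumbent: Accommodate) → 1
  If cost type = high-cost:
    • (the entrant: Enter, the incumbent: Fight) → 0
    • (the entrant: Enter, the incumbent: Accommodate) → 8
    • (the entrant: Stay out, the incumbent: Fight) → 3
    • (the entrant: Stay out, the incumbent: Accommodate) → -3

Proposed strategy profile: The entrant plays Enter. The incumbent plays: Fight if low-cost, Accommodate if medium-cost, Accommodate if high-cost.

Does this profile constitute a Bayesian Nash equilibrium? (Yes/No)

The entrant plays Enter: E[Enter] = 0.1·(9) + 0.4·(12) + 0.5·(12) = 11.7; E[Stay out] = 7.4. Best-responding. ✓
The incumbent (cost type low-cost), facing Enter: Fight gives 9, Accommodate gives -4. Proposed Fight is best. ✓
The incumbent (cost type medium-cost), facing Enter: Fight gives 14, Accommodate gives -4. Proposed Accommodate is not best — profitable deviation exists. ✗
The incumbent (cost type high-cost), facing Enter: Fight gives 0, Accommodate gives 8. Proposed Accommodate is best. ✓

No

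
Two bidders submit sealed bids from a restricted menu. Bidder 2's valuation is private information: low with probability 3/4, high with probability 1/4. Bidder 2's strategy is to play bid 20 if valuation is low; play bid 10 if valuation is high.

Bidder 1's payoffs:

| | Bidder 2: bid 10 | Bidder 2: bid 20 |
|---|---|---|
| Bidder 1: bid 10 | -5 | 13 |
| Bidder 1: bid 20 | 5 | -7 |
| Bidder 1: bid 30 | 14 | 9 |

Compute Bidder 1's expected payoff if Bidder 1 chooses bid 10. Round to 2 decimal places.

8.50

Take the expectation over Bidder 2's valuation, weighting each type's action by its prior probability.
E[bid 10] = 3/4·13 + 1/4·(-5) = 39/4 + (-5/4) = 17/2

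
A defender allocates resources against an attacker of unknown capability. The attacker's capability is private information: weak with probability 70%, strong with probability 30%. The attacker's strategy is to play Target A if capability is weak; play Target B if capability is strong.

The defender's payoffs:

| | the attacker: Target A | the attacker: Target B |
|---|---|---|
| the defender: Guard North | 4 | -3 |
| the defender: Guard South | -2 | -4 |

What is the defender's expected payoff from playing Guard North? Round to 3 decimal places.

E[Guard North] = 0.7·4 + 0.3·(-3) = 2.8 + (-0.9) = 1.9

1.900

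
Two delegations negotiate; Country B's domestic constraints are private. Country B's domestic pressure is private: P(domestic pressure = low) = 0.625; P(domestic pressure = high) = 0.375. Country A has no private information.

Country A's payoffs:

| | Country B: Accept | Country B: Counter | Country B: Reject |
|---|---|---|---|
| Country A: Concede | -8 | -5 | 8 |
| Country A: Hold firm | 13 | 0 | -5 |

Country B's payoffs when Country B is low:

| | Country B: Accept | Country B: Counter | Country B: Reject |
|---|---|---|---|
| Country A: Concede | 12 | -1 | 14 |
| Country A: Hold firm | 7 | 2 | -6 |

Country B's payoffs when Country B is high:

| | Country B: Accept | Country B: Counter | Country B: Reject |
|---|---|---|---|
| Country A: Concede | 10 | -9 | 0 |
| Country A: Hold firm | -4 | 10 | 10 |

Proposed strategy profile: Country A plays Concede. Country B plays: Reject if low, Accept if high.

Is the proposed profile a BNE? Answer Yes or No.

Yes

A profile is a BNE iff every type of every player is best-responding given beliefs about the other side.
Country A plays Concede: E[Concede] = 0.625·(8) + 0.375·(-8) = 2; E[Hold firm] = 1.75. Best-responding. ✓
Country B (domestic pressure low), facing Concede: Accept gives 12, Counter gives -1, Reject gives 14. Proposed Reject is best. ✓
Country B (domestic pressure high), facing Concede: Accept gives 10, Counter gives -9, Reject gives 0. Proposed Accept is best. ✓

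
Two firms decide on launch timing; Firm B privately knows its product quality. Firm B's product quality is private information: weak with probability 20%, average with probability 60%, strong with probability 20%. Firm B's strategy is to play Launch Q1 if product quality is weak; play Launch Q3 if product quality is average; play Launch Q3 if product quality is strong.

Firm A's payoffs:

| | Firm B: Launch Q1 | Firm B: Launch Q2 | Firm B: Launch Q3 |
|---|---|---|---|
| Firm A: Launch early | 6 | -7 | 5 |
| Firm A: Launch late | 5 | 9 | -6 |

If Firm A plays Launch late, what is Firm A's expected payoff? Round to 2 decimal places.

E[Launch late] = 0.2·5 + 0.6·(-6) + 0.2·(-6) = 1 + (-3.6) + (-1.2) = -3.8

-3.80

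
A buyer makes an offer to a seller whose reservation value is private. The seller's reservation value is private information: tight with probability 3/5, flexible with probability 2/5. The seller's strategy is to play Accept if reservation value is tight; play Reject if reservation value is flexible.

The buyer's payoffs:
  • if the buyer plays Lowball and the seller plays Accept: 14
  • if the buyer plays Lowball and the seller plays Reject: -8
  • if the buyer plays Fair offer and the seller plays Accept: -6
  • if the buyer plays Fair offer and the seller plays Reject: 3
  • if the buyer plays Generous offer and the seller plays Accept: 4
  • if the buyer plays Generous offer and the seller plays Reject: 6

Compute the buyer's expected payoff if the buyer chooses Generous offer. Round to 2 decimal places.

4.80

Take the expectation over the seller's reservation value, weighting each type's action by its prior probability.
E[Generous offer] = 3/5·4 + 2/5·6 = 12/5 + 12/5 = 24/5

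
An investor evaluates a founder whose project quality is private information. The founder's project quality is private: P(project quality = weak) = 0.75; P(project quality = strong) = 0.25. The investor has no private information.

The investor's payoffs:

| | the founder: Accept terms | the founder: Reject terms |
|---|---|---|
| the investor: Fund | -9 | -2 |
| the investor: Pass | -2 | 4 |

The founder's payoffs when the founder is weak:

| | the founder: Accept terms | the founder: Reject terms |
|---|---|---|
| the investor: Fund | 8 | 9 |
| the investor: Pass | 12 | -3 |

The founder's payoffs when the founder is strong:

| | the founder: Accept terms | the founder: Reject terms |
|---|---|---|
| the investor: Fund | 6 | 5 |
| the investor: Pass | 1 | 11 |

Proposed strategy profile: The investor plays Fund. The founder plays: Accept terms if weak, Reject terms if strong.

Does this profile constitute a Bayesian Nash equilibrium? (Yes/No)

The investor plays Fund: E[Fund] = 0.75·(-9) + 0.25·(-2) = -7.25; E[Pass] = -0.5. Not best-responding. ✗
The founder (project quality weak), facing Fund: Accept terms gives 8, Reject terms gives 9. Proposed Accept terms is not best — profitable deviation exists. ✗
The founder (project quality strong), facing Fund: Accept terms gives 6, Reject terms gives 5. Proposed Reject terms is not best — profitable deviation exists. ✗

No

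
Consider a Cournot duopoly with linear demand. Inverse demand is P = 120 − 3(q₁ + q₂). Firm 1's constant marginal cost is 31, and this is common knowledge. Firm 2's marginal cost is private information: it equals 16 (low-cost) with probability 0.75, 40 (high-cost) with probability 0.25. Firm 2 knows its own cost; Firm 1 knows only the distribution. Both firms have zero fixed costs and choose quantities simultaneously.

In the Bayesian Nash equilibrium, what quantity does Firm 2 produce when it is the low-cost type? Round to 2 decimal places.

12.89

Type-c best response for Firm 2: q₂(c) = (120 − c)/6 − q₁/2.
Firm 1 maximizes expected profit; its first-order condition is 120 − 6q₁ − 3E[q₂] − 31 = 0.
Substituting E[q₂] and solving: E[c₂] = 22, so q₁ = (120 − 2·31 + 22)/9 = 8.88889.
q₂(low-cost) = (120 − 16 − 3·8.88889)/6 = 12.8889.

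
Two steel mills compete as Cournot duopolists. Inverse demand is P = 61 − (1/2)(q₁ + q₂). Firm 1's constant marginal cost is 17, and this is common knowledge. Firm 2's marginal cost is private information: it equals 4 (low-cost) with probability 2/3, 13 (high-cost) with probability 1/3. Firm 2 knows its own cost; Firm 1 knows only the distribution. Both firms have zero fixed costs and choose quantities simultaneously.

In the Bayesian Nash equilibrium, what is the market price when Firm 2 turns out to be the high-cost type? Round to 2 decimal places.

31.33

Firm 2 with cost c maximizes (61 − (1/2)(q₁+q₂) − c)·q₂, giving q₂(c) = (61 − c − (1/2)q₁).
E[c₂] = 2/3·4 + 1/3·13 = 7
Firm 1's FOC against E[q₂] yields q₁ = (61 − 2·17 + E[c₂])/(3/2) = (61 − 34 + 7)/(3/2) = 22.6667.
q₂(high-cost) = 36.6667, so P = 61 − (1/2)·(22.6667 + 36.6667) = 31.3333.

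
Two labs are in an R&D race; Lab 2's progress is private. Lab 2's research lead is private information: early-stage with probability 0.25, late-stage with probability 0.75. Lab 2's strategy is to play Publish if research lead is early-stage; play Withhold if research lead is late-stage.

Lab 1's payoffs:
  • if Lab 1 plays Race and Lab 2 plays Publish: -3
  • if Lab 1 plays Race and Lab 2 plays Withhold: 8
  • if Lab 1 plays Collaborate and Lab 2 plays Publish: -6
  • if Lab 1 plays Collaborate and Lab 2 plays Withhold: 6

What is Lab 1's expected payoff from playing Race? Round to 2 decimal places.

5.25

Take the expectation over Lab 2's research lead, weighting each type's action by its prior probability.
E[Race] = 0.25·(-3) + 0.75·8 = (-0.75) + 6 = 5.25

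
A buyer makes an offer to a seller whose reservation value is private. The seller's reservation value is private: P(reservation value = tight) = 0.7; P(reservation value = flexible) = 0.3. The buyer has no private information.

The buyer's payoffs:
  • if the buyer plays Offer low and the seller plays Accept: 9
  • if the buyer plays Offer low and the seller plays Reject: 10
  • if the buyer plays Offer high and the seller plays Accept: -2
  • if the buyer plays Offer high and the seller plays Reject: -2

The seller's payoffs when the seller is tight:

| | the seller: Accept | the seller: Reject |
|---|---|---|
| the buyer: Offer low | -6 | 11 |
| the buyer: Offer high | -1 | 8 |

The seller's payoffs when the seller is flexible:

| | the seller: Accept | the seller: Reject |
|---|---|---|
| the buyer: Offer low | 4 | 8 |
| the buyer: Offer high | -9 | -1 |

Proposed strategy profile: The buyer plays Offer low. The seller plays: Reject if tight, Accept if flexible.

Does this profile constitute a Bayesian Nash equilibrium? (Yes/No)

No

The buyer plays Offer low: E[Offer low] = 0.7·(10) + 0.3·(9) = 9.7; E[Offer high] = -2. Best-responding. ✓
The seller (reservation value tight), facing Offer low: Accept gives -6, Reject gives 11. Proposed Reject is best. ✓
The seller (reservation value flexible), facing Offer low: Accept gives 4, Reject gives 8. Proposed Accept is not best — profitable deviation exists. ✗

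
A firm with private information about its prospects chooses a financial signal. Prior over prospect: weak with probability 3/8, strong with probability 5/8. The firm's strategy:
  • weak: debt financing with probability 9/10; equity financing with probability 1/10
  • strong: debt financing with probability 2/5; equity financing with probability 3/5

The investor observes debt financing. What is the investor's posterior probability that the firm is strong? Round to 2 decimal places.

0.43

P(debt financing) = (3/8)·(9/10) + (5/8)·(2/5) = 47/80
P(strong | debt financing) = ((5/8)·(2/5)) / (47/80) = (1/4) / (47/80) = 20/47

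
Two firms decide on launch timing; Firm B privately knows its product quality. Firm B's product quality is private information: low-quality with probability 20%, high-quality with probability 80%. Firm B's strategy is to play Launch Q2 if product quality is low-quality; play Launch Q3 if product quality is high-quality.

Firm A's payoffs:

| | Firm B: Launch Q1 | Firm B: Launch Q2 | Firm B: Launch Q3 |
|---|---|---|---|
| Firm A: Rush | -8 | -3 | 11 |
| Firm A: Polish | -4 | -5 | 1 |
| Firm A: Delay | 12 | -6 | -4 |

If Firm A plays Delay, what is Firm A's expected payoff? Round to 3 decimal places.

-4.400

E[Delay] = 0.2·(-6) + 0.8·(-4) = (-1.2) + (-3.2) = -4.4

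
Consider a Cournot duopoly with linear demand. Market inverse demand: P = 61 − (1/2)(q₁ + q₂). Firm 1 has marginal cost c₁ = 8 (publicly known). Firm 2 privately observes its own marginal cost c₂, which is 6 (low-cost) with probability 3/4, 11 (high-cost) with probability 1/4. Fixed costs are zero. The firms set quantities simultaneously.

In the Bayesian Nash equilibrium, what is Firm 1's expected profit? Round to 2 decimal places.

606.68

Type-c best response for Firm 2: q₂(c) = (61 − c) − q₁/2.
Firm 1 maximizes expected profit; its first-order condition is 61 − q₁ − (1/2)E[q₂] − 8 = 0.
Substituting E[q₂] and solving: E[c₂] = 7.25, so q₁ = (61 − 2·8 + 7.25)/(3/2) = 34.8333.
E[P] = 61 − (1/2)·(q₁ + E[q₂]) = 25.4167; Firm 1's expected profit = (E[P] − 8)·q₁ = (25.4167 − 8)·34.8333 = 606.681.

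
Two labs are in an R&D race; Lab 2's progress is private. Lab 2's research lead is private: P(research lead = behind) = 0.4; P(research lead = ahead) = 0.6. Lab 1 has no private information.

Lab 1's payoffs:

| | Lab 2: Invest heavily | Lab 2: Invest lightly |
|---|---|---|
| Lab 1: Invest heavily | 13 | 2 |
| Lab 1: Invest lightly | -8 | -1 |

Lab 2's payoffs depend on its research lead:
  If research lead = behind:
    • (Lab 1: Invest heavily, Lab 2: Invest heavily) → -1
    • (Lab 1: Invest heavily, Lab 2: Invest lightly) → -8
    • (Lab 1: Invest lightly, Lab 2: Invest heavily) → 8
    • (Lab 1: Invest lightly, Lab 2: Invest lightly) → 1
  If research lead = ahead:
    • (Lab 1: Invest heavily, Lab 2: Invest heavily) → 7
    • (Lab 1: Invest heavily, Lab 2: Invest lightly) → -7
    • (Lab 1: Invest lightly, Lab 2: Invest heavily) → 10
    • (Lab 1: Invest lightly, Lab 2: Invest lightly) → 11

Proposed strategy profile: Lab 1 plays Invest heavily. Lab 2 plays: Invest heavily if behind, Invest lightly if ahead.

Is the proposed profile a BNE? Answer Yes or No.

Lab 1 plays Invest heavily: E[Invest heavily] = 0.4·(13) + 0.6·(2) = 6.4; E[Invest lightly] = -3.8. Best-responding. ✓
Lab 2 (research lead behind), facing Invest heavily: Invest heavily gives -1, Invest lightly gives -8. Proposed Invest heavily is best. ✓
Lab 2 (research lead ahead), facing Invest heavily: Invest heavily gives 7, Invest lightly gives -7. Proposed Invest lightly is not best — profitable deviation exists. ✗

No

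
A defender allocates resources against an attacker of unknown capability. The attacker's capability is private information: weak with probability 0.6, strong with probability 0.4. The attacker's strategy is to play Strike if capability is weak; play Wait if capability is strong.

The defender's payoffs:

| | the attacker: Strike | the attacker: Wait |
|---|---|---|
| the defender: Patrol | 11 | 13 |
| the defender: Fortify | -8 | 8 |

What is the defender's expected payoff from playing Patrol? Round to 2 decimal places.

E[Patrol] = 0.6·11 + 0.4·13 = 6.6 + 5.2 = 11.8

11.80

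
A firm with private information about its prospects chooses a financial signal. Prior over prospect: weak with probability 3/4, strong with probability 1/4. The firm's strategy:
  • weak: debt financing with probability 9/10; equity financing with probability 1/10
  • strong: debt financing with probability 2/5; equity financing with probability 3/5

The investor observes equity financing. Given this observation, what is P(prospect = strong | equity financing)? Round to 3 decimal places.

P(equity financing) = (3/4)·(1/10) + (1/4)·(3/5) = 9/40
P(strong | equity financing) = ((1/4)·(3/5)) / (9/40) = (3/20) / (9/40) = 2/3

0.667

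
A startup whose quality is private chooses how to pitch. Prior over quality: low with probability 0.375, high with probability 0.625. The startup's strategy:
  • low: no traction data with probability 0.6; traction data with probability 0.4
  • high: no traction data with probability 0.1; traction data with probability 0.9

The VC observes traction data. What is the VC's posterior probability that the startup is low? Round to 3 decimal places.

Apply Bayes' rule using the sender's strategy as the likelihood.
P(traction data) = 0.375·0.4 + 0.625·0.9 = 0.7125
P(low | traction data) = (0.375·0.4) / 0.7125 = 0.15 / 0.7125 = 0.210526

0.211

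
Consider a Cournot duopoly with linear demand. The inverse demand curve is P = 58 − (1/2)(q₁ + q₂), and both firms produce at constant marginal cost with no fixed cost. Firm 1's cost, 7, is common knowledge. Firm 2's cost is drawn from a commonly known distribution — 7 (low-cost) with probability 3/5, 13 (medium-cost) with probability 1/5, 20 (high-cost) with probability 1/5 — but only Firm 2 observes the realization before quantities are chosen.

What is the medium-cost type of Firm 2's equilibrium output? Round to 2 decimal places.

Firm 2 with cost c maximizes (58 − (1/2)(q₁+q₂) − c)·q₂, giving q₂(c) = (58 − c − (1/2)q₁).
E[c₂] = 3/5·7 + 1/5·13 + 1/5·20 = 10.8
Firm 1's FOC against E[q₂] yields q₁ = (58 − 2·7 + E[c₂])/(3/2) = (58 − 14 + 10.8)/(3/2) = 36.5333.
q₂(medium-cost) = (58 − 13 − (1/2)·36.5333) = 26.7333.

26.73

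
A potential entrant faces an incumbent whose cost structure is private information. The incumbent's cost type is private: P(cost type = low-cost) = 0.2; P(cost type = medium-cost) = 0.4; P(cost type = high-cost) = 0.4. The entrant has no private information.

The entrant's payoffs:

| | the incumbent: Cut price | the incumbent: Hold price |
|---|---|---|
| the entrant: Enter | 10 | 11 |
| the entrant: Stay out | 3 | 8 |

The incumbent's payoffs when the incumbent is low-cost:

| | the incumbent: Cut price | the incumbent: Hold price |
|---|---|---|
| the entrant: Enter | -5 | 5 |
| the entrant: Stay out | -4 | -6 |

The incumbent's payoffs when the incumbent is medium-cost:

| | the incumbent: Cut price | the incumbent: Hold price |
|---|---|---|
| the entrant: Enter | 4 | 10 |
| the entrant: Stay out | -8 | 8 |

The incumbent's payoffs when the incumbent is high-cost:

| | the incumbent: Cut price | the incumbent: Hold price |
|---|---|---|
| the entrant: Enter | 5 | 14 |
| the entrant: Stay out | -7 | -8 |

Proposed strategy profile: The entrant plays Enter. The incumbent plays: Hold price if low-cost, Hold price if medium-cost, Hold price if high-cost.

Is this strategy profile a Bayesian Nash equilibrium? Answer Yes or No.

The entrant plays Enter: E[Enter] = 0.2·(11) + 0.4·(11) + 0.4·(11) = 11; E[Stay out] = 8. Best-responding. ✓
The incumbent (cost type low-cost), facing Enter: Cut price gives -5, Hold price gives 5. Proposed Hold price is best. ✓
The incumbent (cost type medium-cost), facing Enter: Cut price gives 4, Hold price gives 10. Proposed Hold price is best. ✓
The incumbent (cost type high-cost), facing Enter: Cut price gives 5, Hold price gives 14. Proposed Hold price is best. ✓

Yes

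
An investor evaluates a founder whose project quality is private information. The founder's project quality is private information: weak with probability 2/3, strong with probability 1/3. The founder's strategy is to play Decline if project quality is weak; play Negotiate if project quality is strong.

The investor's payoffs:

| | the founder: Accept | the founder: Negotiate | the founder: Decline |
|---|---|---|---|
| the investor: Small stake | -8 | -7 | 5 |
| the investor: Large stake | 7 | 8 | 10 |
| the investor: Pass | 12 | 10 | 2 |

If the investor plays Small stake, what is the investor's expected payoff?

1

E[Small stake] = 2/3·5 + 1/3·(-7) = 10/3 + (-7/3) = 1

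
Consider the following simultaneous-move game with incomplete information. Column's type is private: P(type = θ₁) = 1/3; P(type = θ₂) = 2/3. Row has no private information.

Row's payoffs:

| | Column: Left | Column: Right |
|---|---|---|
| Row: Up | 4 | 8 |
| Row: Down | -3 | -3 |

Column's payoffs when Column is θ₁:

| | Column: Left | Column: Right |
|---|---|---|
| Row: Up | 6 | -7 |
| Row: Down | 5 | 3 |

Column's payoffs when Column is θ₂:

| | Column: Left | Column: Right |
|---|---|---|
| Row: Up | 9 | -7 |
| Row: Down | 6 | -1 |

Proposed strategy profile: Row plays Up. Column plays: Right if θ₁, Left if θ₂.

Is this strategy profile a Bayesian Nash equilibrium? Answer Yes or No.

No

A profile is a BNE iff every type of every player is best-responding given beliefs about the other side.
Row plays Up: E[Up] = 1/3·(8) + 2/3·(4) = 16/3; E[Down] = -3. Best-responding. ✓
Column (type θ₁), facing Up: Left gives 6, Right gives -7. Proposed Right is not best — profitable deviation exists. ✗
Column (type θ₂), facing Up: Left gives 9, Right gives -7. Proposed Left is best. ✓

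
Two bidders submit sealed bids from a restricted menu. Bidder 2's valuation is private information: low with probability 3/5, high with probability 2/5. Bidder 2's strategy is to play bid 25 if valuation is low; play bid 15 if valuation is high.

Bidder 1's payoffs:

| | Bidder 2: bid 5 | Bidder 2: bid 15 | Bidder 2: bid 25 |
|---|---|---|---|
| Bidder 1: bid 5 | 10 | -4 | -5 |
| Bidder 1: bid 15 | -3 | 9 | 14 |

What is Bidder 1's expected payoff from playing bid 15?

E[bid 15] = 3/5·14 + 2/5·9 = 42/5 + 18/5 = 12

12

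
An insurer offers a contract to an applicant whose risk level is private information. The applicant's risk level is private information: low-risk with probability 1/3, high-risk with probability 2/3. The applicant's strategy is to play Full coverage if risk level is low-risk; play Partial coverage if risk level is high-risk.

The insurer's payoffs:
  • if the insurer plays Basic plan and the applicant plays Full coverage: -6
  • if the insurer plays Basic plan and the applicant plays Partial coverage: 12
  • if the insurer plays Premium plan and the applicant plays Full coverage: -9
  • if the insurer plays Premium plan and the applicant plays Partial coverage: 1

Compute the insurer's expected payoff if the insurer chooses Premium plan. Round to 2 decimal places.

-2.33

E[Premium plan] = 1/3·(-9) + 2/3·1 = (-3) + 2/3 = -7/3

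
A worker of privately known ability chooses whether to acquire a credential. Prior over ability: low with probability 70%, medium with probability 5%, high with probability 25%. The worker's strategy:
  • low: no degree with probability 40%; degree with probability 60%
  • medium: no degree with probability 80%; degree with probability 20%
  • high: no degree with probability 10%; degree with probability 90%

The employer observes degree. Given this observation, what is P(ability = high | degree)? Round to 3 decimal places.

0.344

Apply Bayes' rule using the sender's strategy as the likelihood.
P(degree) = 0.7·0.6 + 0.05·0.2 + 0.25·0.9 = 0.655
P(high | degree) = (0.25·0.9) / 0.655 = 0.225 / 0.655 = 0.343511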